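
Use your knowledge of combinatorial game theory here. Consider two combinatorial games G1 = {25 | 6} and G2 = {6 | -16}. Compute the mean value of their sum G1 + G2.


G1 = {25 | 6}, G2 = {6 | -16}
Each is a switch {a | b} with numbers a > b; its mean value is (a + b)/2, and mean value is additive over game sums: m(G1 + G2) = m(G1) + m(G2).
Mean of G1 = (25 + (6))/2 = 31/2 = 31/2
Mean of G2 = (6 + (-16))/2 = -10/2 = -5
Mean of G1 + G2 = 31/2 + -5 = 21/2

21/2


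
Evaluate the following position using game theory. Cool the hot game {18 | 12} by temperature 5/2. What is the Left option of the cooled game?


Original game: {18 | 12} (a switch {a | b} with a > b).
Cooling by t (for t below the temperature (a - b)/2 = 3) taxes each move by t: {a | b} cooled by t is {a - t | b + t}.
Cooling amount: t = 5/2
Cooled Left option: 18 - 5/2 = 31/2
Cooled Right option: 12 + 5/2 = 29/2
Cooled game: {31/2 | 29/2}
Left option = 31/2

31/2


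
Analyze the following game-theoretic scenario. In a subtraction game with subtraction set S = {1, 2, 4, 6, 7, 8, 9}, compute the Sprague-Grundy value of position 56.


The subtraction set is S = {1, 2, 4, 6, 7, 8, 9}.
G(k) = mex{ G(k - s) : s in S, s <= k }. We compute iteratively: G(0) = 0.
G(1) = mex({0}) = 1
G(2) = mex({0, 1}) = 2
G(3) = mex({1, 2}) = 0
G(4) = mex({0, 2}) = 1
G(5) = mex({0, 1}) = 2
G(6) = mex({0, 1, 2}) = 3
G(7) = mex({0, 1, 2, 3}) = 4
G(8) = mex({0, 1, 2, 3, 4}) = 5
G(9) = mex({0, 1, 2, 4, 5}) = 3
G(10) = mex({0, 1, 2, 3, 5}) = 4
G(11) = mex({0, 1, 2, 3, 4}) = 5
G(12) = mex({0, 1, 2, 3, 4, 5}) = 6
G(13) = mex({1, 2, 3, 4, 5, 6}) = 0
G(14) = mex({0, 2, 3, 4, 5, 6}) = 1
G(15) = mex({0, 1, 3, 4, 5}) = 2
G(16) = mex({1, 2, 3, 4, 5, 6}) = 0
G(17) = mex({0, 2, 3, 4, 5}) = 1
G(18) = mex({0, 1, 3, 4, 5, 6}) = 2
G(19) = mex({0, 1, 2, 4, 5, 6}) = 3
G(20) = mex({0, 1, 2, 3, 5, 6}) = 4
G(21) = mex({0, 1, 2, 3, 4, 6}) = 5
Observe that G(13)..G(21) = 0, 1, 2, 0, 1, 2, 3, 4, 5 repeats G(0)..G(8) = 0, 1, 2, 0, 1, 2, 3, 4, 5.
For k >= max(S) = 9, G(k) is determined by the previous 9 values G(k-9)..G(k-1); a window of 9 consecutive values has recurred shifted by 13, so by induction G(k + 13) = G(k) for all k >= 0: the sequence is periodic from the start with period 13.
One period: G(0..12) = 0, 1, 2, 0, 1, 2, 3, 4, 5, 3, 4, 5, 6.
56 mod 13 = 4, so G(56) = G(4) = 1.

1


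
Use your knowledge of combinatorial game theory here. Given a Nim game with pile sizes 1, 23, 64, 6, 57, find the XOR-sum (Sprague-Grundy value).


We need the XOR (exclusive or) of all pile sizes.
After XOR-ing pile 1 (size 1): 0 XOR 1 = 1
After XOR-ing pile 2 (size 23): 1 XOR 23 = 22
After XOR-ing pile 3 (size 64): 22 XOR 64 = 86
After XOR-ing pile 4 (size 6): 86 XOR 6 = 80
After XOR-ing pile 5 (size 57): 80 XOR 57 = 105
The Nim-value of this position is 105.

105


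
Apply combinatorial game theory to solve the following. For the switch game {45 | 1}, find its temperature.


The game is {45 | 1}, a switch {a | b} with numbers a > b.
Cooling {a | b} by t gives {a - t | b + t}, which stops being hot when a - t = b + t, i.e. at t = (a - b)/2. So the temperature of a switch is (a - b)/2.
Temperature = (Left option - Right option) / 2
= (45 - (1)) / 2
= 44 / 2
= 22

22


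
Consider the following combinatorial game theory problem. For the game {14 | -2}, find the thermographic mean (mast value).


Game = {14 | -2}, a switch {a | b} with numbers a > b.
Its thermograph has left wall a - t and right wall b + t, which meet at t = (a - b)/2, where both equal (a + b)/2. So the mast (mean value) is at (a + b)/2.
Mean = (14 + (-2))/2 = 12/2 = 6

6


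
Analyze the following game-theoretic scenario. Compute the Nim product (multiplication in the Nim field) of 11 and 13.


Nim multiplication is bilinear over XOR: (u XOR v) * w = (u*w) XOR (v*w).
So we split each operand into its bit components and XOR the pairwise Nim products.
11 = 1 + 2 + 8 (as XOR of powers of 2).
13 = 1 + 4 + 8 (as XOR of powers of 2).
Using the standard Nim-product table on single bits:
  2*2 = 3,   2*4 = 8,   2*8 = 12,
  4*4 = 6,   4*8 = 11,  8*8 = 13,
and  1*x = x (identity), k*l = l*k (commutative).
Pairwise Nim products:
  1 * 1 = 1
  1 * 4 = 4
  1 * 8 = 8
  2 * 1 = 2
  2 * 4 = 8
  2 * 8 = 12
  8 * 1 = 8
  8 * 4 = 11
  8 * 8 = 13
XOR them: 1 XOR 4 XOR 8 XOR 2 XOR 8 XOR 12 XOR 8 XOR 11 XOR 13 = 5.
Result: 11 * 13 = 5 (in Nim).

5


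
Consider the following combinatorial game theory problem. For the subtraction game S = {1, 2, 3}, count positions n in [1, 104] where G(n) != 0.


Subtraction set S = {1, 2, 3}, so G(n) = n mod 4.
G(n) = 0 when n is a multiple of 4.
Multiples of 4 in [1, 104]: 26
N-positions (nonzero Grundy) = 104 - 26 = 78

78


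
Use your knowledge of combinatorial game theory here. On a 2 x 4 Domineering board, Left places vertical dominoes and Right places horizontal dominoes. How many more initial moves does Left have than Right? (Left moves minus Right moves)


Board is 2 x 4 (rows x cols).
Left (vertical) placements: (rows-1) * cols = 1 * 4 = 4
Right (horizontal) placements: rows * (cols-1) = 2 * 3 = 6
Advantage = Left - Right = 4 - 6 = -2

-2


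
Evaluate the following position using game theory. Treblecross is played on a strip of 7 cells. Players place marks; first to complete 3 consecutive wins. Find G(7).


Treblecross: place X on empty cells; 3-in-a-row wins.
Playing within two cells of an existing X lets the opponent win at once, so sensible play treats the cells i-2..i+2 around each X as dead. The player left with no safe cell loses, so this is a normal-play take-away game on strips of safe cells.
Placing X at cell i (0-indexed) of a strip of k safe cells leaves independent strips of sizes max(0, i-2) and max(0, k-i-3). Hence G(k) = mex{ G(max(0,i-2)) XOR G(max(0,k-i-3)) : 0 <= i < k }, with G(0) = 0.
G(1): splits (0,0):0^0=0 -> mex({0}) = 1
G(2): splits (0,0):0^0=0 -> mex({0}) = 1
G(3): splits (0,0):0^0=0 -> mex({0}) = 1
G(4): splits (0,1):0^1=1 (0,0):0^0=0 -> mex({0, 1}) = 2
G(5): splits (0,2):0^1=1 (0,1):0^1=1 (0,0):0^0=0 -> mex({0, 1}) = 2
G(6) = mex({1}) = 0
G(7) = mex({0, 1, 2}) = 3
Therefore G(7) = 3.

3


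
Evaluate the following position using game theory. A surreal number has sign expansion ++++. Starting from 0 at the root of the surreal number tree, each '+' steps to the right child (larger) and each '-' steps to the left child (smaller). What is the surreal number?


Sign expansion: ++++
Rule: track bounds (lo, hi), initially (-inf, +inf). On '+', the current value becomes lo and we move to the simplest number in (value, hi): value + 1 if hi = +inf, otherwise the midpoint (value + hi)/2. On '-', the current value becomes hi and we move to value - 1 if lo = -inf, otherwise the midpoint (lo + value)/2.
Start at 0.
Step 1: sign = +, move right. Bounds: (0, +inf). Value = 1
Step 2: sign = +, move right. Bounds: (1, +inf). Value = 2
Step 3: sign = +, move right. Bounds: (2, +inf). Value = 3
Step 4: sign = +, move right. Bounds: (3, +inf). Value = 4
The surreal number with sign expansion ++++ is 4.

4


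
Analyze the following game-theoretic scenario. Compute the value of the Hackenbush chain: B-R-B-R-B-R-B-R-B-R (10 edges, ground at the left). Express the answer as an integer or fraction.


Edges (from ground): B-R-B-R-B-R-B-R-B-R
By Berlekamp's sign-expansion rule, a Blue-Red Hackenbush stalk has the value of the surreal number whose sign sequence is the edge sequence with B -> + and R -> -.
Sign sequence: +-+-+-+-+-
Trace the sign expansion in the surreal number tree, starting from 0:
Edge 1: B (sign +) -> bounds (0, +inf), value = 1
Edge 2: R (sign -) -> bounds (0, 1), value = 1/2
Edge 3: B (sign +) -> bounds (1/2, 1), value = 3/4
Edge 4: R (sign -) -> bounds (1/2, 3/4), value = 5/8
Edge 5: B (sign +) -> bounds (5/8, 3/4), value = 11/16
Edge 6: R (sign -) -> bounds (5/8, 11/16), value = 21/32
Edge 7: B (sign +) -> bounds (21/32, 11/16), value = 43/64
Edge 8: R (sign -) -> bounds (21/32, 43/64), value = 85/128
Edge 9: B (sign +) -> bounds (85/128, 43/64), value = 171/256
Edge 10: R (sign -) -> bounds (85/128, 171/256), value = 341/512
Game value = 341/512

341/512


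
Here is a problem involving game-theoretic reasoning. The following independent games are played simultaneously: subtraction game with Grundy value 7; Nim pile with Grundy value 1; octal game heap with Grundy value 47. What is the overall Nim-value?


By the Sprague-Grundy theorem, the Grundy value of a sum of games is the XOR of individual Grundy values.
subtraction game: Grundy value = 7. Running XOR: 0 XOR 7 = 7
Nim pile: Grundy value = 1. Running XOR: 7 XOR 1 = 6
octal game heap: Grundy value = 47. Running XOR: 6 XOR 47 = 41
The combined Grundy value is 41.

41


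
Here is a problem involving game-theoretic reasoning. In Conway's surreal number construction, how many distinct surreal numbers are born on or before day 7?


Day 0: {|} = 0 is born. Count = 1.
Day n: the number of surreal numbers born by day n is 2^(n+1) - 1.
By day 0: 2^1 - 1 = 1
By day 1: 2^2 - 1 = 3
By day 2: 2^3 - 1 = 7
By day 3: 2^4 - 1 = 15
By day 4: 2^5 - 1 = 31
By day 5: 2^6 - 1 = 63
By day 6: 2^7 - 1 = 127
By day 7: 2^8 - 1 = 255
By day 7: 255 surreal numbers.

255


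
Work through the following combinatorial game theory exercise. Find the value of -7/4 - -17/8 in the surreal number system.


x = -7/4, y = -17/8
Converting to common denominator: 8
x = -14/8, y = -17/8
x - y = -7/4 - -17/8 = 3/8

3/8


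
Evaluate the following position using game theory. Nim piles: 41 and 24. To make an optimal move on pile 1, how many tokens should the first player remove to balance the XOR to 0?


Piles: 41 and 24
Current XOR: 41 XOR 24 = 49 (non-zero, so this is an N-position).
To make the XOR zero, we need to find a move that balances the piles.
For pile 1 (size 41): target = 41 XOR 49 = 24
We reduce pile 1 from 41 to 24.
Tokens removed: 41 - 24 = 17
Verification: 24 XOR 24 = 0

17


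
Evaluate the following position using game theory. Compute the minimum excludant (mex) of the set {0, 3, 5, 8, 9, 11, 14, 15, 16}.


Set = {0, 3, 5, 8, 9, 11, 14, 15, 16}
0 is in the set.
1 is NOT in the set. This is the mex.
mex = 1

1


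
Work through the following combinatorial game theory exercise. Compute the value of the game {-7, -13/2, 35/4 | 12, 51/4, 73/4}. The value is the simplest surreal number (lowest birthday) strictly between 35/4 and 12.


Left options: {-7, -13/2, 35/4}, max = 35/4
Right options: {12, 51/4, 73/4}, min = 12
All options are numbers and max(Left) < min(Right), so by the simplicity theorem the value is the simplest (earliest-born) number strictly between 35/4 and 12.
Integers 9 through 11 all lie strictly between 35/4 and 12.
Among integers, the simplest (lowest birthday = smallest |n|; 0 is born on day 0, +-n on day n) is 9.
No non-integer in the interval can be simpler: if x is a non-integer in the interval, then floor(x) or ceil(x) also lies in the interval (the interval contains an integer), and both are proper prefixes of x's sign expansion, i.e. born earlier. So the game value is 9.
Game value = 9

9


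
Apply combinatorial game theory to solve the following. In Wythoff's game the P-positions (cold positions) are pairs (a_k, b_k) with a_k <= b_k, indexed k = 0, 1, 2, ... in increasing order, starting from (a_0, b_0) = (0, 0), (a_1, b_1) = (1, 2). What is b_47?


By Wythoff's theorem, a_k = floor(k * phi) and b_k = floor(k * phi^2) = a_k + k, where phi = (1 + sqrt(5))/2 is the golden ratio.
phi = (1 + sqrt(5))/2 = 1.618034
phi^2 = phi + 1 = 2.618034
k = 47
k * phi^2 = 47 * 2.618034 = 123.047597
b_47 = floor(k * phi^2) = 123 (check: a_47 + k = 76 + 47 = 123)

123


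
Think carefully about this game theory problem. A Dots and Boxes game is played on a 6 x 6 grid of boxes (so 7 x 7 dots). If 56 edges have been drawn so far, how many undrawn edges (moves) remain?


Grid: 6 x 6 boxes, i.e. 7 rows and 7 columns of dots.
Horizontal edges: (rows + 1) * cols = 7 * 6 = 42
Vertical edges: rows * (cols + 1) = 6 * 7 = 42
Total edges: 42 + 42 = 84
Edges drawn: 56
Remaining: 84 - 56 = 28

28


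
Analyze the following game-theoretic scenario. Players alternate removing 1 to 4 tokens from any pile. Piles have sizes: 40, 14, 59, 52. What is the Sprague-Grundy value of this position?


Subtraction set: {1, 2, 3, 4}
For this subtraction set, G(n) = n mod 5 (period = max + 1 = 5).
Pile 1 (size 40): G(40) = 40 mod 5 = 0
Pile 2 (size 14): G(14) = 14 mod 5 = 4
Pile 3 (size 59): G(59) = 59 mod 5 = 4
Pile 4 (size 52): G(52) = 52 mod 5 = 2
Total Grundy value = XOR of all: 0 XOR 4 XOR 4 XOR 2 = 2

2


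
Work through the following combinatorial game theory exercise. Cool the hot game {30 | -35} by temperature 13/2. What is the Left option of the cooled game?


Original game: {30 | -35} (a switch {a | b} with a > b).
Cooling by t (for t below the temperature (a - b)/2 = 65/2) taxes each move by t: {a | b} cooled by t is {a - t | b + t}.
Cooling amount: t = 13/2
Cooled Left option: 30 - 13/2 = 47/2
Cooled Right option: -35 + 13/2 = -57/2
Cooled game: {47/2 | -57/2}
Left option = 47/2

47/2


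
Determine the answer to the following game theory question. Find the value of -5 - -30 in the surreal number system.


x = -5, y = -30
x - y = -5 - -30 = 25

25


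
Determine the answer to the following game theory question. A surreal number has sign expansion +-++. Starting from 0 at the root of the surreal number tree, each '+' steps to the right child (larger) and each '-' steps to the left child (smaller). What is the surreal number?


Sign expansion: +-++
Rule: track bounds (lo, hi), initially (-inf, +inf). On '+', the current value becomes lo and we move to the simplest number in (value, hi): value + 1 if hi = +inf, otherwise the midpoint (value + hi)/2. On '-', the current value becomes hi and we move to value - 1 if lo = -inf, otherwise the midpoint (lo + value)/2.
Start at 0.
Step 1: sign = +, move right. Bounds: (0, +inf). Value = 1
Step 2: sign = -, move left. Bounds: (0, 1). Value = 1/2
Step 3: sign = +, move right. Bounds: (1/2, 1). Value = 3/4
Step 4: sign = +, move right. Bounds: (3/4, 1). Value = 7/8
The surreal number with sign expansion +-++ is 7/8.

7/8


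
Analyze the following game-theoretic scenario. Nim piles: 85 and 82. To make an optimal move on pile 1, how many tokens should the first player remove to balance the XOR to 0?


Piles: 85 and 82
Current XOR: 85 XOR 82 = 7 (non-zero, so this is an N-position).
To make the XOR zero, we need to find a move that balances the piles.
For pile 1 (size 85): target = 85 XOR 7 = 82
We reduce pile 1 from 85 to 82.
Tokens removed: 85 - 82 = 3
Verification: 82 XOR 82 = 0

3


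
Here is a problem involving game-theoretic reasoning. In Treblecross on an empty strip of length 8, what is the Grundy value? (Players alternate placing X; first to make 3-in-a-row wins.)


Treblecross: place X on empty cells; 3-in-a-row wins.
Playing within two cells of an existing X lets the opponent win at once, so sensible play treats the cells i-2..i+2 around each X as dead. The player left with no safe cell loses, so this is a normal-play take-away game on strips of safe cells.
Placing X at cell i (0-indexed) of a strip of k safe cells leaves independent strips of sizes max(0, i-2) and max(0, k-i-3). Hence G(k) = mex{ G(max(0,i-2)) XOR G(max(0,k-i-3)) : 0 <= i < k }, with G(0) = 0.
G(1): splits (0,0):0^0=0 -> mex({0}) = 1
G(2): splits (0,0):0^0=0 -> mex({0}) = 1
G(3): splits (0,0):0^0=0 -> mex({0}) = 1
G(4): splits (0,1):0^1=1 (0,0):0^0=0 -> mex({0, 1}) = 2
G(5): splits (0,2):0^1=1 (0,1):0^1=1 (0,0):0^0=0 -> mex({0, 1}) = 2
G(6) = mex({1}) = 0
G(7) = mex({0, 1, 2}) = 3
G(8) = mex({0, 1, 2}) = 3
Therefore G(8) = 3.

3


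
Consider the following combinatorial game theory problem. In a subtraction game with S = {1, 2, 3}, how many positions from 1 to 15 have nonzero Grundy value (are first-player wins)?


Subtraction set S = {1, 2, 3}, so G(n) = n mod 4.
G(n) = 0 when n is a multiple of 4.
Multiples of 4 in [1, 15]: 3
N-positions (nonzero Grundy) = 15 - 3 = 12

12


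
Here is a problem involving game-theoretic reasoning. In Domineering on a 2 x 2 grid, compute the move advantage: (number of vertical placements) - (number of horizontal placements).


Board is 2 x 2 (rows x cols).
Left (vertical) placements: (rows-1) * cols = 1 * 2 = 2
Right (horizontal) placements: rows * (cols-1) = 2 * 1 = 2
Advantage = Left - Right = 2 - 2 = 0

0


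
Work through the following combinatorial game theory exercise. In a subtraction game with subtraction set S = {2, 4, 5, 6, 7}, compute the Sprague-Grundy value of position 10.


The subtraction set is S = {2, 4, 5, 6, 7}.
G(k) = mex{ G(k - s) : s in S, s <= k }. We compute iteratively: G(0) = 0.
G(1) = mex({}) = 0
G(2) = mex({0}) = 1
G(3) = mex({0}) = 1
G(4) = mex({0, 1}) = 2
G(5) = mex({0, 1}) = 2
G(6) = mex({0, 1, 2}) = 3
G(7) = mex({0, 1, 2}) = 3
G(8) = mex({0, 1, 2, 3}) = 4
G(9) = mex({1, 2, 3}) = 0
G(10) = mex({1, 2, 3, 4}) = 0
Therefore G(10) = 0.

0


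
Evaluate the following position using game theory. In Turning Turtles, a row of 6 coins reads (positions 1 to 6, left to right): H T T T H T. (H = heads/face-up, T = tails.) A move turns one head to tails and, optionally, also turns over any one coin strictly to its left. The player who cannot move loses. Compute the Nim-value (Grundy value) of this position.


Coins: H T T T H T
Key fact: a single head at position k behaves exactly like a Nim heap of size k (turning it to T and optionally flipping a coin at j < k corresponds to moving the heap from k to j, or to 0), and heads combine as a disjunctive sum (two heads at the same place would cancel, matching j XOR j = 0). So the Nim-value is the XOR of the 1-indexed positions of the heads.
Face-up positions (1-indexed): [1, 5]
XOR 0 with 1: 0 XOR 1 = 1
XOR 1 with 5: 1 XOR 5 = 4
Nim-value = 4

4


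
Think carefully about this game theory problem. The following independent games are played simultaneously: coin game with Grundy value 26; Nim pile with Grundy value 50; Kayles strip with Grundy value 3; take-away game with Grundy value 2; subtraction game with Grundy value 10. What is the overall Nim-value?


By the Sprague-Grundy theorem, the Grundy value of a sum of games is the XOR of individual Grundy values.
coin game: Grundy value = 26. Running XOR: 0 XOR 26 = 26
Nim pile: Grundy value = 50. Running XOR: 26 XOR 50 = 40
Kayles strip: Grundy value = 3. Running XOR: 40 XOR 3 = 43
take-away game: Grundy value = 2. Running XOR: 43 XOR 2 = 41
subtraction game: Grundy value = 10. Running XOR: 41 XOR 10 = 35
The combined Grundy value is 35.

35


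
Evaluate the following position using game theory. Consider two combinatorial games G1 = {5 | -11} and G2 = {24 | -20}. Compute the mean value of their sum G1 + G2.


G1 = {5 | -11}, G2 = {24 | -20}
Each is a switch {a | b} with numbers a > b; its mean value is (a + b)/2, and mean value is additive over game sums: m(G1 + G2) = m(G1) + m(G2).
Mean of G1 = (5 + (-11))/2 = -6/2 = -3
Mean of G2 = (24 + (-20))/2 = 4/2 = 2
Mean of G1 + G2 = -3 + 2 = -1

-1


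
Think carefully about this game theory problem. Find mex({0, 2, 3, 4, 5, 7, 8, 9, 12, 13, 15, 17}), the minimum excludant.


Set = {0, 2, 3, 4, 5, 7, 8, 9, 12, 13, 15, 17}
0 is in the set.
1 is NOT in the set. This is the mex.
mex = 1

1


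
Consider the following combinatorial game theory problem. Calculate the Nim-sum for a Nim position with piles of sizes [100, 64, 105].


We need the XOR (exclusive or) of all pile sizes.
After XOR-ing pile 1 (size 100): 0 XOR 100 = 100
After XOR-ing pile 2 (size 64): 100 XOR 64 = 36
After XOR-ing pile 3 (size 105): 36 XOR 105 = 77
The Nim-value of this position is 77.

77


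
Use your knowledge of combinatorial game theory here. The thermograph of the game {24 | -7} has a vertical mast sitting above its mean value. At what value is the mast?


Game = {24 | -7}, a switch {a | b} with numbers a > b.
Its thermograph has left wall a - t and right wall b + t, which meet at t = (a - b)/2, where both equal (a + b)/2. So the mast (mean value) is at (a + b)/2.
Mean = (24 + (-7))/2 = 17/2 = 17/2

17/2


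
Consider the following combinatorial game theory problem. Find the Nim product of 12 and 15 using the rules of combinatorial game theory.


Nim multiplication is bilinear over XOR: (u XOR v) * w = (u*w) XOR (v*w).
So we split each operand into its bit components and XOR the pairwise Nim products.
12 = 4 + 8 (as XOR of powers of 2).
15 = 1 + 2 + 4 + 8 (as XOR of powers of 2).
Using the standard Nim-product table on single bits:
  2*2 = 3,   2*4 = 8,   2*8 = 12,
  4*4 = 6,   4*8 = 11,  8*8 = 13,
and  1*x = x (identity), k*l = l*k (commutative).
Pairwise Nim products:
  4 * 1 = 4
  4 * 2 = 8
  4 * 4 = 6
  4 * 8 = 11
  8 * 1 = 8
  8 * 2 = 12
  8 * 4 = 11
  8 * 8 = 13
XOR them: 4 XOR 8 XOR 6 XOR 11 XOR 8 XOR 12 XOR 11 XOR 13 = 3.
Result: 12 * 15 = 3 (in Nim).

3


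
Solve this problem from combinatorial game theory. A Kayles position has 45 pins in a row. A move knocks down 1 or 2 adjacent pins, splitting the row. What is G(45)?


Kayles: a move removes 1 or 2 adjacent pins from a contiguous row.
Removing pins from a row of k leaves two independent rows (a, b) with a + b = k - 1 (one pin) or a + b = k - 2 (two pins); an end removal gives a = 0.
By Sprague-Grundy, G(k) = mex{ G(a) XOR G(b) } over all these splits. G(0) = 0.
G(1): splits (0,0):0^0=0 -> mex({0}) = 1
G(2): splits (0,1):0^1=1 (0,0):0^0=0 -> mex({0, 1}) = 2
G(3): splits (0,2):0^2=2 (1,1):1^1=0 (0,1):0^1=1 -> mex({0, 1, 2}) = 3
G(4): splits (0,3):0^3=3 (1,2):1^2=3 (0,2):0^2=2 (1,1):1^1=0 -> mex({0, 2, 3}) = 1
G(5): splits (0,4):0^1=1 (1,3):1^3=2 (2,2):2^2=0 (0,3):0^3=3 (1,2):1^2=3 -> mex({0, 1, 2, 3}) = 4
G(6) = mex({0, 1, 2, 4}) = 3
G(7) = mex({0, 1, 3, 4, 5}) = 2
G(8) = mex({0, 2, 3, 5, 6}) = 1
G(9) = mex({0, 1, 2, 3, 6, 7}) = 4
G(10) = mex({0, 1, 3, 4, 5, 7}) = 2
G(11) = mex({0, 1, 2, 3, 4, 5}) = 6
G(12) = mex({0, 1, 2, 3, 5, 6, 7}) = 4
G(13) = mex({0, 2, 3, 4, 6, 7}) = 1
G(14) = mex({0, 1, 4, 5, 6, 7}) = 2
G(15) = mex({0, 1, 2, 3, 4, 5, 6}) = 7
G(16) = mex({0, 2, 3, 5, 6, 7}) = 1
G(17) = mex({0, 1, 2, 3, 5, 6, 7}) = 4
G(18) = mex({0, 1, 2, 4, 5, 6}) = 3
G(19) = mex({0, 1, 3, 4, 5, 7}) = 2
G(20) = mex({0, 2, 3, 4, 5, 6, 7}) = 1
G(21) = mex({0, 1, 2, 3, 5, 6, 7}) = 4
G(22) = mex({0, 1, 2, 3, 4, 5, 7}) = 6
G(23) = mex({0, 1, 2, 3, 4, 5, 6}) = 7
G(24) = mex({0, 1, 2, 3, 5, 6, 7}) = 4
G(25) = mex({0, 2, 3, 4, 6, 7}) = 1
G(26) = mex({0, 1, 3, 4, 5, 6, 7}) = 2
G(27) = mex({0, 1, 2, 3, 4, 5, 6, 7}) = 8
G(28) = mex({0, 1, 2, 3, 4, 6, 7, 8}) = 5
G(29) = mex({0, 1, 2, 3, 5, 6, 7, 8, 9}) = 4
G(30) = mex({0, 1, 2, 3, 4, 5, 6, 9, 10}) = 7
G(31) = mex({0, 1, 3, 4, 5, 7, 10, 11}) = 2
G(32) = mex({0, 2, 3, 4, 5, 6, 7, 9, 11}) = 1
G(33) = mex({0, 1, 2, 3, 4, 5, 6, 7, 9, 12}) = 8
G(34) = mex({0, 1, 2, 3, 4, 5, 7, 8, 11, 12}) = 6
G(35) = mex({0, 1, 2, 3, 4, 5, 6, 8, 9, 10, 11}) = 7
G(36) = mex({0, 1, 2, 3, 5, 6, 7, 9, 10}) = 4
G(37) = mex({0, 2, 3, 4, 6, 7, 9, 10, 11, 12}) = 1
G(38) = mex({0, 1, 3, 4, 5, 6, 7, 9, 10, 11, 12}) = 2
G(39) = mex({0, 1, 2, 4, 5, 6, 7, 9, 10, 12, 14}) = 3
G(40) = mex({0, 2, 3, 4, 6, 7, 11, 12, 14}) = 1
G(41) = mex({0, 1, 2, 3, 5, 6, 7, 9, 10, 11, 12}) = 4
G(42) = mex({0, 1, 2, 3, 4, 5, 6, 9, 10}) = 7
G(43) = mex({0, 1, 3, 4, 5, 7, 9, 10, 12, 15}) = 2
G(44) = mex({0, 2, 3, 4, 5, 6, 7, 9, 10, 12, 15}) = 1
G(45) = mex({0, 1, 2, 3, 4, 5, 6, 7, 9, 10, 12, 14}) = 8
Therefore G(45) = 8.

8


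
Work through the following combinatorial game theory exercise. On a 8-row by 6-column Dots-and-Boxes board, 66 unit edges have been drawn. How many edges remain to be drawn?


Grid: 8 x 6 boxes, i.e. 9 rows and 7 columns of dots.
Horizontal edges: (rows + 1) * cols = 9 * 6 = 54
Vertical edges: rows * (cols + 1) = 8 * 7 = 56
Total edges: 54 + 56 = 110
Edges drawn: 66
Remaining: 110 - 66 = 44

44


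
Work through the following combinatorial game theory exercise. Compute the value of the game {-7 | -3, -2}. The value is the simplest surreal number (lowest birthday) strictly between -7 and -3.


Left options: {-7}, max = -7
Right options: {-3, -2}, min = -3
All options are numbers and max(Left) < min(Right), so by the simplicity theorem the value is the simplest (earliest-born) number strictly between -7 and -3.
Integers -6 through -4 all lie strictly between -7 and -3.
Among integers, the simplest (lowest birthday = smallest |n|; 0 is born on day 0, +-n on day n) is -4.
No non-integer in the interval can be simpler: if x is a non-integer in the interval, then floor(x) or ceil(x) also lies in the interval (the interval contains an integer), and both are proper prefixes of x's sign expansion, i.e. born earlier. So the game value is -4.
Game value = -4

-4


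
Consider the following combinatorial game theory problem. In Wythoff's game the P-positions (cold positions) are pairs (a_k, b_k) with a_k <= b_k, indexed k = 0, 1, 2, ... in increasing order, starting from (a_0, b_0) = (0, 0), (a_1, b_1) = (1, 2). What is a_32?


By Wythoff's theorem, a_k = floor(k * phi) and b_k = floor(k * phi^2) = a_k + k, where phi = (1 + sqrt(5))/2 is the golden ratio.
phi = (1 + sqrt(5))/2 = 1.618034
k = 32
k * phi = 32 * 1.618034 = 51.777088
a_32 = floor(k * phi) = 51

51


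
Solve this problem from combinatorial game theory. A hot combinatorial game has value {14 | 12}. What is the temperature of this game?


The game is {14 | 12}, a switch {a | b} with numbers a > b.
Cooling {a | b} by t gives {a - t | b + t}, which stops being hot when a - t = b + t, i.e. at t = (a - b)/2. So the temperature of a switch is (a - b)/2.
Temperature = (Left option - Right option) / 2
= (14 - (12)) / 2
= 2 / 2
= 1

1


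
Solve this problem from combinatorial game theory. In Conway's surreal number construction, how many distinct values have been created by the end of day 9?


Day 0: {|} = 0 is born. Count = 1.
Day n: the number of surreal numbers born by day n is 2^(n+1) - 1.
By day 0: 2^1 - 1 = 1
By day 1: 2^2 - 1 = 3
By day 2: 2^3 - 1 = 7
By day 3: 2^4 - 1 = 15
By day 4: 2^5 - 1 = 31
By day 5: 2^6 - 1 = 63
By day 6: 2^7 - 1 = 127
By day 7: 2^8 - 1 = 255
By day 8: 2^9 - 1 = 511
By day 9: 2^10 - 1 = 1023
By day 9: 1023 surreal numbers.

1023


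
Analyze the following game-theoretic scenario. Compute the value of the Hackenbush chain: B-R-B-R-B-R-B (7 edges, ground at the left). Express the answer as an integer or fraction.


Edges (from ground): B-R-B-R-B-R-B
By Berlekamp's sign-expansion rule, a Blue-Red Hackenbush stalk has the value of the surreal number whose sign sequence is the edge sequence with B -> + and R -> -.
Sign sequence: +-+-+-+
Trace the sign expansion in the surreal number tree, starting from 0:
Edge 1: B (sign +) -> bounds (0, +inf), value = 1
Edge 2: R (sign -) -> bounds (0, 1), value = 1/2
Edge 3: B (sign +) -> bounds (1/2, 1), value = 3/4
Edge 4: R (sign -) -> bounds (1/2, 3/4), value = 5/8
Edge 5: B (sign +) -> bounds (5/8, 3/4), value = 11/16
Edge 6: R (sign -) -> bounds (5/8, 11/16), value = 21/32
Edge 7: B (sign +) -> bounds (21/32, 11/16), value = 43/64
Game value = 43/64

43/64


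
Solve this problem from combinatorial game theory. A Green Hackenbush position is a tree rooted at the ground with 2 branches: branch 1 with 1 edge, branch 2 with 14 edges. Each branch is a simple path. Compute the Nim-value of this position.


The tree has 2 branches from the ground vertex.
In Green Hackenbush, the Nim-value of a simple path of length k is k.
Branch 1: length 1, Nim-value = 1
Branch 2: length 14, Nim-value = 14
Total Nim-value = XOR of all branch values:
0 XOR 1 = 1
1 XOR 14 = 15
Nim-value of the tree = 15

15


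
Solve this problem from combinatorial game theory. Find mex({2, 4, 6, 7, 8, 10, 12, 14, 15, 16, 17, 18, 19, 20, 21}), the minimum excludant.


Set = {2, 4, 6, 7, 8, 10, 12, 14, 15, 16, 17, 18, 19, 20, 21}
0 is NOT in the set. This is the mex.
mex = 0

0


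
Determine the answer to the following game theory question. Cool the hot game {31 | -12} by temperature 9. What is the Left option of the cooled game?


Original game: {31 | -12} (a switch {a | b} with a > b).
Cooling by t (for t below the temperature (a - b)/2 = 43/2) taxes each move by t: {a | b} cooled by t is {a - t | b + t}.
Cooling amount: t = 9
Cooled Left option: 31 - 9 = 22
Cooled Right option: -12 + 9 = -3
Cooled game: {22 | -3}
Left option = 22

22


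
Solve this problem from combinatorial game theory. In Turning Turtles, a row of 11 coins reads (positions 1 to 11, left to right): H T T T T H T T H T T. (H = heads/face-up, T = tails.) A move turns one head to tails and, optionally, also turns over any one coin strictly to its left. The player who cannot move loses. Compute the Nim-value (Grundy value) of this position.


Coins: H T T T T H T T H T T
Key fact: a single head at position k behaves exactly like a Nim heap of size k (turning it to T and optionally flipping a coin at j < k corresponds to moving the heap from k to j, or to 0), and heads combine as a disjunctive sum (two heads at the same place would cancel, matching j XOR j = 0). So the Nim-value is the XOR of the 1-indexed positions of the heads.
Face-up positions (1-indexed): [1, 6, 9]
XOR 0 with 1: 0 XOR 1 = 1
XOR 1 with 6: 1 XOR 6 = 7
XOR 7 with 9: 7 XOR 9 = 14
Nim-value = 14

14


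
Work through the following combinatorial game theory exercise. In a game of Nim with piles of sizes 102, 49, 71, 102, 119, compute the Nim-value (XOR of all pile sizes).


We need the XOR (exclusive or) of all pile sizes.
After XOR-ing pile 1 (size 102): 0 XOR 102 = 102
After XOR-ing pile 2 (size 49): 102 XOR 49 = 87
After XOR-ing pile 3 (size 71): 87 XOR 71 = 16
After XOR-ing pile 4 (size 102): 16 XOR 102 = 118
After XOR-ing pile 5 (size 119): 118 XOR 119 = 1
The Nim-value of this position is 1.

1


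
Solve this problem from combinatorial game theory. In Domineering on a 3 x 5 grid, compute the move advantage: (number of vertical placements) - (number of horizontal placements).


Board is 3 x 5 (rows x cols).
Left (vertical) placements: (rows-1) * cols = 2 * 5 = 10
Right (horizontal) placements: rows * (cols-1) = 3 * 4 = 12
Advantage = Left - Right = 10 - 12 = -2

-2


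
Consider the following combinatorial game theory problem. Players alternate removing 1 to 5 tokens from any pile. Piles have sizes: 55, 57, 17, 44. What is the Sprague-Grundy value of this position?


Subtraction set: {1, 2, 3, 4, 5}
For this subtraction set, G(n) = n mod 6 (period = max + 1 = 6).
Pile 1 (size 55): G(55) = 55 mod 6 = 1
Pile 2 (size 57): G(57) = 57 mod 6 = 3
Pile 3 (size 17): G(17) = 17 mod 6 = 5
Pile 4 (size 44): G(44) = 44 mod 6 = 2
Total Grundy value = XOR of all: 1 XOR 3 XOR 5 XOR 2 = 5

5


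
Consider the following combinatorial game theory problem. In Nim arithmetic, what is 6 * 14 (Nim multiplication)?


Nim multiplication is bilinear over XOR: (u XOR v) * w = (u*w) XOR (v*w).
So we split each operand into its bit components and XOR the pairwise Nim products.
6 = 2 + 4 (as XOR of powers of 2).
14 = 2 + 4 + 8 (as XOR of powers of 2).
Using the standard Nim-product table on single bits:
  2*2 = 3,   2*4 = 8,   2*8 = 12,
  4*4 = 6,   4*8 = 11,  8*8 = 13,
and  1*x = x (identity), k*l = l*k (commutative).
Pairwise Nim products:
  2 * 2 = 3
  2 * 4 = 8
  2 * 8 = 12
  4 * 2 = 8
  4 * 4 = 6
  4 * 8 = 11
XOR them: 3 XOR 8 XOR 12 XOR 8 XOR 6 XOR 11 = 2.
Result: 6 * 14 = 2 (in Nim).

2


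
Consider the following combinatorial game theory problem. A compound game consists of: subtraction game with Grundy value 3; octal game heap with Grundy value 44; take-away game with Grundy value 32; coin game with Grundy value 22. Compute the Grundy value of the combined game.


By the Sprague-Grundy theorem, the Grundy value of a sum of games is the XOR of individual Grundy values.
subtraction game: Grundy value = 3. Running XOR: 0 XOR 3 = 3
octal game heap: Grundy value = 44. Running XOR: 3 XOR 44 = 47
take-away game: Grundy value = 32. Running XOR: 47 XOR 32 = 15
coin game: Grundy value = 22. Running XOR: 15 XOR 22 = 25
The combined Grundy value is 25.

25


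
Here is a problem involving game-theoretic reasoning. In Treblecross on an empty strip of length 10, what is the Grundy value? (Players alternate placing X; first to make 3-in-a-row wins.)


Treblecross: place X on empty cells; 3-in-a-row wins.
Playing within two cells of an existing X lets the opponent win at once, so sensible play treats the cells i-2..i+2 around each X as dead. The player left with no safe cell loses, so this is a normal-play take-away game on strips of safe cells.
Placing X at cell i (0-indexed) of a strip of k safe cells leaves independent strips of sizes max(0, i-2) and max(0, k-i-3). Hence G(k) = mex{ G(max(0,i-2)) XOR G(max(0,k-i-3)) : 0 <= i < k }, with G(0) = 0.
G(1): splits (0,0):0^0=0 -> mex({0}) = 1
G(2): splits (0,0):0^0=0 -> mex({0}) = 1
G(3): splits (0,0):0^0=0 -> mex({0}) = 1
G(4): splits (0,1):0^1=1 (0,0):0^0=0 -> mex({0, 1}) = 2
G(5): splits (0,2):0^1=1 (0,1):0^1=1 (0,0):0^0=0 -> mex({0, 1}) = 2
G(6) = mex({1}) = 0
G(7) = mex({0, 1, 2}) = 3
G(8) = mex({0, 1, 2}) = 3
G(9) = mex({0, 2}) = 1
G(10) = mex({0, 2, 3}) = 1
Therefore G(10) = 1.

1


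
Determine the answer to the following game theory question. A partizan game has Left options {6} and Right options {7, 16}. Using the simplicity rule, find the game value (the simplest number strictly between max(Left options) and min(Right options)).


Left options: {6}, max = 6
Right options: {7, 16}, min = 7
All options are numbers and max(Left) < min(Right), so by the simplicity theorem the value is the simplest (earliest-born) number strictly between 6 and 7.
No integer lies strictly between 6 and 7, so the value is the dyadic rational m/2^k in the interval with the smallest k (then m odd); search k = 1, 2, ...:
Denominator 2: 13/2 lies strictly between 6 and 7 -- found.
The simplest number in the interval is 13/2.
Game value = 13/2

13/2


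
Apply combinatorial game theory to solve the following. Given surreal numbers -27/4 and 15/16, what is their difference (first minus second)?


x = -27/4, y = 15/16
Converting to common denominator: 16
x = -108/16, y = 15/16
x - y = -27/4 - 15/16 = -123/16

-123/16


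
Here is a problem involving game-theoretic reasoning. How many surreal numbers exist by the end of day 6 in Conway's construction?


Day 0: {|} = 0 is born. Count = 1.
Day n: the number of surreal numbers born by day n is 2^(n+1) - 1.
By day 0: 2^1 - 1 = 1
By day 1: 2^2 - 1 = 3
By day 2: 2^3 - 1 = 7
By day 3: 2^4 - 1 = 15
By day 4: 2^5 - 1 = 31
By day 5: 2^6 - 1 = 63
By day 6: 2^7 - 1 = 127
By day 6: 127 surreal numbers.

127


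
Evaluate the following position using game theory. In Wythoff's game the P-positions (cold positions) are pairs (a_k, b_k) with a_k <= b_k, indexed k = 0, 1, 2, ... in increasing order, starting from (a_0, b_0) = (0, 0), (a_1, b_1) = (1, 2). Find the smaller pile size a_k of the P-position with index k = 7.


By Wythoff's theorem, a_k = floor(k * phi) and b_k = floor(k * phi^2) = a_k + k, where phi = (1 + sqrt(5))/2 is the golden ratio.
phi = (1 + sqrt(5))/2 = 1.618034
k = 7
k * phi = 7 * 1.618034 = 11.326238
a_7 = floor(k * phi) = 11

11


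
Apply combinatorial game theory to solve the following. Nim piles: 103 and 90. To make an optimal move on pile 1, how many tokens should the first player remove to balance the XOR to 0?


Piles: 103 and 90
Current XOR: 103 XOR 90 = 61 (non-zero, so this is an N-position).
To make the XOR zero, we need to find a move that balances the piles.
For pile 1 (size 103): target = 103 XOR 61 = 90
We reduce pile 1 from 103 to 90.
Tokens removed: 103 - 90 = 13
Verification: 90 XOR 90 = 0

13


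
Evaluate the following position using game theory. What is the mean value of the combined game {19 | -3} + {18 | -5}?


G1 = {19 | -3}, G2 = {18 | -5}
Each is a switch {a | b} with numbers a > b; its mean value is (a + b)/2, and mean value is additive over game sums: m(G1 + G2) = m(G1) + m(G2).
Mean of G1 = (19 + (-3))/2 = 16/2 = 8
Mean of G2 = (18 + (-5))/2 = 13/2 = 13/2
Mean of G1 + G2 = 8 + 13/2 = 29/2

29/2


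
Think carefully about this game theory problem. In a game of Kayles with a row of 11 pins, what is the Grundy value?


Kayles: a move removes 1 or 2 adjacent pins from a contiguous row.
Removing pins from a row of k leaves two independent rows (a, b) with a + b = k - 1 (one pin) or a + b = k - 2 (two pins); an end removal gives a = 0.
By Sprague-Grundy, G(k) = mex{ G(a) XOR G(b) } over all these splits. G(0) = 0.
G(1): splits (0,0):0^0=0 -> mex({0}) = 1
G(2): splits (0,1):0^1=1 (0,0):0^0=0 -> mex({0, 1}) = 2
G(3): splits (0,2):0^2=2 (1,1):1^1=0 (0,1):0^1=1 -> mex({0, 1, 2}) = 3
G(4): splits (0,3):0^3=3 (1,2):1^2=3 (0,2):0^2=2 (1,1):1^1=0 -> mex({0, 2, 3}) = 1
G(5): splits (0,4):0^1=1 (1,3):1^3=2 (2,2):2^2=0 (0,3):0^3=3 (1,2):1^2=3 -> mex({0, 1, 2, 3}) = 4
G(6) = mex({0, 1, 2, 4}) = 3
G(7) = mex({0, 1, 3, 4, 5}) = 2
G(8) = mex({0, 2, 3, 5, 6}) = 1
G(9) = mex({0, 1, 2, 3, 6, 7}) = 4
G(10) = mex({0, 1, 3, 4, 5, 7}) = 2
G(11) = mex({0, 1, 2, 3, 4, 5}) = 6
Therefore G(11) = 6.

6


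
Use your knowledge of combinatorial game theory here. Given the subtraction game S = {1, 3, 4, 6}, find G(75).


The subtraction set is S = {1, 3, 4, 6}.
G(k) = mex{ G(k - s) : s in S, s <= k }. We compute iteratively: G(0) = 0.
G(1) = mex({0}) = 1
G(2) = mex({1}) = 0
G(3) = mex({0}) = 1
G(4) = mex({0, 1}) = 2
G(5) = mex({0, 1, 2}) = 3
G(6) = mex({0, 1, 3}) = 2
G(7) = mex({1, 2}) = 0
G(8) = mex({0, 2, 3}) = 1
G(9) = mex({1, 2, 3}) = 0
G(10) = mex({0, 2}) = 1
G(11) = mex({0, 1, 3}) = 2
G(12) = mex({0, 1, 2}) = 3
Observe that G(7)..G(12) = 0, 1, 0, 1, 2, 3 repeats G(0)..G(5) = 0, 1, 0, 1, 2, 3.
For k >= max(S) = 6, G(k) is determined by the previous 6 values G(k-6)..G(k-1); a window of 6 consecutive values has recurred shifted by 7, so by induction G(k + 7) = G(k) for all k >= 0: the sequence is periodic from the start with period 7.
One period: G(0..6) = 0, 1, 0, 1, 2, 3, 2.
75 mod 7 = 5, so G(75) = G(5) = 3.

3


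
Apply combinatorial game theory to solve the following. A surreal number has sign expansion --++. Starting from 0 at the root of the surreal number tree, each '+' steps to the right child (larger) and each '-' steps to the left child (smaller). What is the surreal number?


Sign expansion: --++
Rule: track bounds (lo, hi), initially (-inf, +inf). On '+', the current value becomes lo and we move to the simplest number in (value, hi): value + 1 if hi = +inf, otherwise the midpoint (value + hi)/2. On '-', the current value becomes hi and we move to value - 1 if lo = -inf, otherwise the midpoint (lo + value)/2.
Start at 0.
Step 1: sign = -, move left. Bounds: (-inf, 0). Value = -1
Step 2: sign = -, move left. Bounds: (-inf, -1). Value = -2
Step 3: sign = +, move right. Bounds: (-2, -1). Value = -3/2
Step 4: sign = +, move right. Bounds: (-3/2, -1). Value = -5/4
The surreal number with sign expansion --++ is -5/4.

-5/4


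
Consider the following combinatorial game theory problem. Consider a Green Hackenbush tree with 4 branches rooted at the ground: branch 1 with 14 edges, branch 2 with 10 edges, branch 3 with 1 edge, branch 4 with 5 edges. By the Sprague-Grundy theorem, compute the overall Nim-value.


The tree has 4 branches from the ground vertex.
In Green Hackenbush, the Nim-value of a simple path of length k is k.
Branch 1: length 14, Nim-value = 14
Branch 2: length 10, Nim-value = 10
Branch 3: length 1, Nim-value = 1
Branch 4: length 5, Nim-value = 5
Total Nim-value = XOR of all branch values:
0 XOR 14 = 14
14 XOR 10 = 4
4 XOR 1 = 5
5 XOR 5 = 0
Nim-value of the tree = 0

0


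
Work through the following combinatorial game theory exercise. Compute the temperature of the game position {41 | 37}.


The game is {41 | 37}, a switch {a | b} with numbers a > b.
Cooling {a | b} by t gives {a - t | b + t}, which stops being hot when a - t = b + t, i.e. at t = (a - b)/2. So the temperature of a switch is (a - b)/2.
Temperature = (Left option - Right option) / 2
= (41 - (37)) / 2
= 4 / 2
= 2

2


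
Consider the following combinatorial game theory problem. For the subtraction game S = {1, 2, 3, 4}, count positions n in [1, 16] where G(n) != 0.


Subtraction set S = {1, 2, 3, 4}, so G(n) = n mod 5.
G(n) = 0 when n is a multiple of 5.
Multiples of 5 in [1, 16]: 3
N-positions (nonzero Grundy) = 16 - 3 = 13

13
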